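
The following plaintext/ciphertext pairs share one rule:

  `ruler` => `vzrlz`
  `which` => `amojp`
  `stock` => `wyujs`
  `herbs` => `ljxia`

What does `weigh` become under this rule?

In ruler: r→v is +4, u→z is +5, l→r is +6, e→l is +7 — the shift increases by 1 each position. Letter i (0-indexed) is shifted by i+4, so successive shifts are 4, 5, 6, ….
For weigh: w+4=a, e+5=j, i+6=o, g+7=n, h+8=p.

ajonp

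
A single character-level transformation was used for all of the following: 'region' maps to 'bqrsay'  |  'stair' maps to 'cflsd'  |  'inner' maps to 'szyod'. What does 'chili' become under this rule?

mttvu

Shifts by position in region: pos 0: r→b (+10), pos 1: e→q (+12), pos 2: g→r (+11), pos 3: i→s (+10), pos 4: o→a (+12), pos 5: n→y (+11) — repeating every 3. A repeating key of period 3 is used — shifts +10, +12, +11 over and over.
For chili: c+10=m, h+12=t, i+11=t, l+10=v, i+12=u.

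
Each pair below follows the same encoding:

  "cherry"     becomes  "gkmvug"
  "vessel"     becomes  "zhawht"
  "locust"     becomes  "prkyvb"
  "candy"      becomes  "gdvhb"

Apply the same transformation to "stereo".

Shifts by position in cherry: pos 0: c→g (+4), pos 1: h→k (+3), pos 2: e→m (+8), pos 3: r→v (+4), pos 4: r→u (+3), pos 5: y→g (+8) — repeating every 3. The shifts repeat in a cycle of length 3: positions 0,1,… shift by +4, +3, +8, then the pattern repeats.
For stereo: s+4=w, t+3=w, e+8=m, r+4=v, e+3=h, o+8=w.

wwmvhw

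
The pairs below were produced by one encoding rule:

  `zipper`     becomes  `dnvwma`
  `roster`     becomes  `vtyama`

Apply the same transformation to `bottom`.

In zipper: z→d is +4, i→n is +5, p→v is +6, p→w is +7 — the shift increases by 1 each position. Each letter shifts forward by (position + 4), i.e. 4, 5, 6, … — the shift grows by one for each successive letter.
On bottom: b+4=f, o+5=t, t+6=z, t+7=a, o+8=w, m+9=v.

ftzawv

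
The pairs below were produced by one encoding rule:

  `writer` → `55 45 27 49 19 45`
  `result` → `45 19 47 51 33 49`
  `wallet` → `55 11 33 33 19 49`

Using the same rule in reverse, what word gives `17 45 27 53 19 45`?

w(#23)→55 and r(#18)→45: differences scale by 2, so n = 2·pos + 9. Each letter becomes 2×(its alphabet position, a=1..z=26) + 9.
Decoding 17 45 27 53 19 45: 17→(17−9)÷2=4=d, 45→(45−9)÷2=18=r, 27→(27−9)÷2=9=i, 53→(53−9)÷2=22=v, 19→(19−9)÷2=5=e, 45→(45−9)÷2=18=r.

driver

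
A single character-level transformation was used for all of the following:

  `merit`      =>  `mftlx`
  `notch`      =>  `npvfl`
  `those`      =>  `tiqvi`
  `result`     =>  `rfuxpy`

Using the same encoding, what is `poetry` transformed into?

In merit: m→m is +0, e→f is +1, r→t is +2, i→l is +3 — the shift increases by 1 each position. Each letter shifts forward by its position index (0, 1, 2, …) — the shift grows by one for each successive letter.
For poetry: p+0=p, o+1=p, e+2=g, t+3=w, r+4=v, y+5=d.

ppgwvd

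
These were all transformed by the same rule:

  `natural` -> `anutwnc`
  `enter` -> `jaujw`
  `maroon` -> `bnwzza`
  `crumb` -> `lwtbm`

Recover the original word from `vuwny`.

n(13)→a(0) and a(0)→n(13) fit y≡25x+13 (mod 26); the inverse of 25 mod 26 is 25. Each letter's alphabet position (a=0..z=25) is mapped through 25·x+13 mod 26 — an affine cipher.
Undoing it on vuwny: v(21)→25·(21−13)≡18=s; u(20)→25·(20−13)≡19=t; w(22)→25·(22−13)≡17=r; n(13)→25·(13−13)≡0=a; y(24)→25·(24−13)≡15=p (all mod 26).

strap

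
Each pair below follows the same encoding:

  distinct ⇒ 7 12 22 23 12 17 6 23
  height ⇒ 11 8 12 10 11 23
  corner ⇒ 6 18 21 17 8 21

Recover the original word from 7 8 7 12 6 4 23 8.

d is letter #4 and maps to 7: an offset of 3. Letters become their 1-based position plus 3 (so a→4, b→5, …).
Reversing it on 7 8 7 12 6 4 23 8: 7→(7−3)÷1=4=d, 8→(8−3)÷1=5=e, 7→(7−3)÷1=4=d, 12→(12−3)÷1=9=i, 6→(6−3)÷1=3=c, 4→(4−3)÷1=1=a, 23→(23−3)÷1=20=t, 8→(8−3)÷1=5=e.

dedicate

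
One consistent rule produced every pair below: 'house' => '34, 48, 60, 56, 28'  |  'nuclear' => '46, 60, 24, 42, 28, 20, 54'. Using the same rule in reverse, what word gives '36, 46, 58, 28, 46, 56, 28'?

intense

h(#8)→34 and o(#15)→48: differences scale by 2, so n = 2·pos + 18. The formula is n = 2×(alphabet index, a=1) + 18.
Decoding 36, 46, 58, 28, 46, 56, 28: 36→(36−18)÷2=9=i, 46→(46−18)÷2=14=n, 58→(58−18)÷2=20=t, 28→(28−18)÷2=5=e, 46→(46−18)÷2=14=n, 56→(56−18)÷2=19=s, 28→(28−18)÷2=5=e.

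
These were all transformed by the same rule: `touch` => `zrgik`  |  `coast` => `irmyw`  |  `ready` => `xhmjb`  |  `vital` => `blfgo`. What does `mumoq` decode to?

Shifts by position in touch: pos 0: t→z (+6), pos 1: o→r (+3), pos 2: u→g (+12), pos 3: c→i (+6), pos 4: h→k (+3) — repeating every 3. A repeating key of period 3 is used — shifts +6, +3, +12 over and over.
Undoing it on mumoq: m−6=g, u−3=r, m−12=a, o−6=i, q−3=n.

grain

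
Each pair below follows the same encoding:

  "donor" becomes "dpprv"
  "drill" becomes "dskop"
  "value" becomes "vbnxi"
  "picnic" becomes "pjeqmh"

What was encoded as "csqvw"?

In donor: d→d is +0, o→p is +1, n→p is +2, o→r is +3 — the shift increases by 1 each position. Letter i (0-indexed) is shifted by i+0, so successive shifts are 0, 1, 2, ….
Decoding csqvw: c−0=c, s−1=r, q−2=o, v−3=s, w−4=s.

cross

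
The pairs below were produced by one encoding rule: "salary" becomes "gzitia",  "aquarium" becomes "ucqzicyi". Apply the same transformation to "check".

Two steps: reverse the string, then apply a Caesar shift of +8.
On check: reverse → kcehc; then shift: k+8=s, c+8=k, e+8=m, h+8=p, c+8=k.

skmpk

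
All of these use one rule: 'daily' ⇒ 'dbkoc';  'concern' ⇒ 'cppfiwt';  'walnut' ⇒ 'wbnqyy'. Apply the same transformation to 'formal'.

Letter i (0-indexed) is shifted by i+0, so successive shifts are 0, 1, 2, ….
Applying it to formal: f+0=f, o+1=p, r+2=t, m+3=p, a+4=e, l+5=q.

fptpeq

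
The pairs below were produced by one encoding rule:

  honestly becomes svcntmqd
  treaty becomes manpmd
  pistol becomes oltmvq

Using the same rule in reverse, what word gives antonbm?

respect

h(7)→s(18) and o(14)→v(21) fit y≡19x+15 (mod 26); the inverse of 19 mod 26 is 11. Each letter's alphabet position (a=0..z=25) is mapped through 19·x+15 mod 26 — an affine cipher.
Undoing it on antonbm: a(0)→11·(0−15)≡17=r; n(13)→11·(13−15)≡4=e; t(19)→11·(19−15)≡18=s; o(14)→11·(14−15)≡15=p; n(13)→11·(13−15)≡4=e; b(1)→11·(1−15)≡2=c; m(12)→11·(12−15)≡19=t (all mod 26).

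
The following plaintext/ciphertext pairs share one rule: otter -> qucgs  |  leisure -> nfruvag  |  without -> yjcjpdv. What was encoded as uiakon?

shrine

Shifts by position in otter: pos 0: o→q (+2), pos 1: t→u (+1), pos 2: t→c (+9), pos 3: e→g (+2), pos 4: r→s (+1) — repeating every 3. A repeating key of period 3 is used — shifts +2, +1, +9 over and over.
Reversing it on uiakon: u−2=s, i−1=h, a−9=r, k−2=i, o−1=n, n−9=e.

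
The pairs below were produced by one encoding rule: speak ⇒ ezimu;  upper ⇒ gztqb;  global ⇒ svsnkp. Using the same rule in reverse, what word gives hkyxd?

Shifts by position in speak: pos 0: s→e (+12), pos 1: p→z (+10), pos 2: e→i (+4), pos 3: a→m (+12), pos 4: k→u (+10) — repeating every 3. It's a Vigenère-style cipher with numeric key [12,10,4]: position i shifts by key[i mod 3].
Decoding hkyxd: h−12=v, k−10=a, y−4=u, x−12=l, d−10=t.

vault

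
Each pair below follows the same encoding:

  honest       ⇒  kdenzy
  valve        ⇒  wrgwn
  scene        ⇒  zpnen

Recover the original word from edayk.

This is an affine cipher: with a=0,…,z=25, each position x becomes (25x+17) mod 26.
Undoing it on edayk: e(4)→25·(4−17)≡13=n; d(3)→25·(3−17)≡14=o; a(0)→25·(0−17)≡17=r; y(24)→25·(24−17)≡19=t; k(10)→25·(10−17)≡7=h (all mod 26).

north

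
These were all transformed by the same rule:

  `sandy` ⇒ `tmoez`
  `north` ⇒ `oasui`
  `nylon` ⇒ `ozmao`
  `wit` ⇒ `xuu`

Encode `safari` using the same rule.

The shift depends on letter class: consonant s→t is +1, but vowel a→m is +12. Vowels shift forward by 12 and consonants shift forward by 1.
Applying it to safari: s(cons)+1=t, a(vowel)+12=m, f(cons)+1=g, a(vowel)+12=m, r(cons)+1=s, i(vowel)+12=u.

tmgmsu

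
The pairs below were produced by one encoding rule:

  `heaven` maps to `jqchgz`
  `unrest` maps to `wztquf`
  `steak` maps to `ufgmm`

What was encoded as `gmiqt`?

eager

Shifts by position in heaven: pos 0: h→j (+2), pos 1: e→q (+12), pos 2: a→c (+2), pos 3: v→h (+12) — repeating every 2. A repeating key of period 2 is used — shifts +2, +12 over and over.
Undoing it on gmiqt: g−2=e, m−12=a, i−2=g, q−12=e, t−2=r.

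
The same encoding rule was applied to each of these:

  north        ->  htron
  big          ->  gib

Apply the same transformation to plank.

knalp

The output letters match the input read backwards: north reversed is htron. The word is simply reversed.
On plank: reverse → knalp.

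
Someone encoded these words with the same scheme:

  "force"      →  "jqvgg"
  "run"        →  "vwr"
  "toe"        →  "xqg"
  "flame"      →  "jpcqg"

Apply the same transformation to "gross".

kvqww

The shift depends on letter class: consonant f→j is +4, but vowel o→q is +2. Vowels shift forward by 2 and consonants shift forward by 4.
For gross: g(cons)+4=k, r(cons)+4=v, o(vowel)+2=q, s(cons)+4=w, s(cons)+4=w.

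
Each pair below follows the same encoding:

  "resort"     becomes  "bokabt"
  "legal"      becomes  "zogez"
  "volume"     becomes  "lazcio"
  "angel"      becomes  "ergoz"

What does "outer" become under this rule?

r(17)→b(1) and e(4)→o(14) fit y≡9x+4 (mod 26); the inverse of 9 mod 26 is 3. This is an affine cipher: with a=0,…,z=25, each position x becomes (9x+4) mod 26.
For outer: o(14)→9·14+4≡0=a; u(20)→9·20+4≡2=c; t(19)→9·19+4≡19=t; e(4)→9·4+4≡14=o; r(17)→9·17+4≡1=b (all mod 26).

actob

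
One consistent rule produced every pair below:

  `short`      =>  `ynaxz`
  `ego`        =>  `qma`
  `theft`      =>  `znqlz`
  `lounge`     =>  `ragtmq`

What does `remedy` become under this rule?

xqsqje

The shift depends on letter class: consonant s→y is +6, but vowel o→a is +12. The rule splits by letter class: vowels +12, consonants +6.
Applying it to remedy: r(cons)+6=x, e(vowel)+12=q, m(cons)+6=s, e(vowel)+12=q, d(cons)+6=j, y(cons)+6=e.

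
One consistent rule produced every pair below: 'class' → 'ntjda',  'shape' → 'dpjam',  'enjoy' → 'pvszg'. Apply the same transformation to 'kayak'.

vihls

It's a Vigenère-style cipher with numeric key [11,8,9]: position i shifts by key[i mod 3].
On kayak: k+11=v, a+8=i, y+9=h, a+11=l, k+8=s.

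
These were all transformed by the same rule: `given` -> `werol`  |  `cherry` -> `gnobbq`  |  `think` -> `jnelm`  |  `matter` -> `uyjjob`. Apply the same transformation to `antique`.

yljekao

Treating letters as 0–25, the rule is x ↦ 17x + 24 (mod 26).
On antique: a(0)→17·0+24≡24=y; n(13)→17·13+24≡11=l; t(19)→17·19+24≡9=j; i(8)→17·8+24≡4=e; q(16)→17·16+24≡10=k; u(20)→17·20+24≡0=a; e(4)→17·4+24≡14=o (all mod 26).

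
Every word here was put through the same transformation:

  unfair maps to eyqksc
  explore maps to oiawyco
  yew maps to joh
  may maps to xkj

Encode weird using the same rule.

hosco

The shift depends on letter class: consonant n→y is +11, but vowel u→e is +10. Vowels shift forward by 10 and consonants shift forward by 11.
Applying it to weird: w(cons)+11=h, e(vowel)+10=o, i(vowel)+10=s, r(cons)+11=c, d(cons)+11=o.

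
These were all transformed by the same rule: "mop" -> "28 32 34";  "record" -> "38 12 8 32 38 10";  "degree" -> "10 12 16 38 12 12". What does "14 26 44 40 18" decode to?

With a=1..z=26, the number is 2·pos + 2.
Undoing it on 14 26 44 40 18: 14→(14−2)÷2=6=f, 26→(26−2)÷2=12=l, 44→(44−2)÷2=21=u, 40→(40−2)÷2=19=s, 18→(18−2)÷2=8=h.

flush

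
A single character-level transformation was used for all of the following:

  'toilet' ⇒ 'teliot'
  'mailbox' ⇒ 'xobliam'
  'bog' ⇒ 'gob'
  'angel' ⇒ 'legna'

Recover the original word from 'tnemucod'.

It's just the letters in reverse order.
Reversing it on tnemucod: then reverse → document.

document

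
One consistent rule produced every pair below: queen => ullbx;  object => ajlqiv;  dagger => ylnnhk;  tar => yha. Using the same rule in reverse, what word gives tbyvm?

The word is reversed, then every letter is shifted forward by 7.
Reversing it on tbyvm: shift back: t−7=m, b−7=u, y−7=r, v−7=o, m−7=f → murof; then reverse → forum.

forum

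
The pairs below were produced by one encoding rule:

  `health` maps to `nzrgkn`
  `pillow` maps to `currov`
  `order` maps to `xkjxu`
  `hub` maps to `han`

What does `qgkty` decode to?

sneak

The output letters match the input read backwards, each shifted +6: health reversed is htlaeh. The word is reversed, then every letter is shifted forward by 6.
Decoding qgkty: shift back: q−6=k, g−6=a, k−6=e, t−6=n, y−6=s → kaens; then reverse → sneak.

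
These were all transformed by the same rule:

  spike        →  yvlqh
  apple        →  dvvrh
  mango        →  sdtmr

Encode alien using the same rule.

The shift depends on letter class: consonant s→y is +6, but vowel i→l is +3. Two shifts are in play — +3 for a/e/i/o/u, +6 for every other letter.
On alien: a(vowel)+3=d, l(cons)+6=r, i(vowel)+3=l, e(vowel)+3=h, n(cons)+6=t.

drlht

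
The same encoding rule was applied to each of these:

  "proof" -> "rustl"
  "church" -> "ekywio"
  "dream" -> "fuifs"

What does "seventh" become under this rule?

uhzjtap

Each letter shifts forward by (position + 2), i.e. 2, 3, 4, … — the shift grows by one for each successive letter.
For seventh: s+2=u, e+3=h, v+4=z, e+5=j, n+6=t, t+7=a, h+8=p.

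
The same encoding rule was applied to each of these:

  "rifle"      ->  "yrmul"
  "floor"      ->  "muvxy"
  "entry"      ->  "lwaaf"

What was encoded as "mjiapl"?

Shifts by position in rifle: pos 0: r→y (+7), pos 1: i→r (+9), pos 2: f→m (+7), pos 3: l→u (+9) — repeating every 2. The shifts repeat in a cycle of length 2: positions 0,1,… shift by +7, +9, then the pattern repeats.
Decoding mjiapl: m−7=f, j−9=a, i−7=b, a−9=r, p−7=i, l−9=c.

fabric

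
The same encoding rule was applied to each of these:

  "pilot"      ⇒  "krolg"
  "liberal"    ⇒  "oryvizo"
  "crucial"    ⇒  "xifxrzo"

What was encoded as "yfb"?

buy

Each pair mirrors across the alphabet (p↔k, i↔r, l↔o): positions sum to 25. Each letter is replaced by its mirror in the alphabet: a↔z, b↔y, c↔x, and so on (the Atbash cipher).
Reversing it on yfb: y↔b, f↔u, b↔y.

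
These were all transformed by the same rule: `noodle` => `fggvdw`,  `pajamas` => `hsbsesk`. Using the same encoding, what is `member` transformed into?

Compare letters: n→f is +18, o→g is +18, o→g is +18 — a constant shift. It's a constant shift of +18 (ROT18).
Applying it to member: m+18=e, e+18=w, m+18=e, b+18=t, e+18=w, r+18=j.

ewetwj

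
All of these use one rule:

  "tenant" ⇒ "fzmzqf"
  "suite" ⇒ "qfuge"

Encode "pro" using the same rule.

The word is reversed, then every letter is shifted forward by 12.
Applying it to pro: reverse → orp; then shift: o+12=a, r+12=d, p+12=b.

adb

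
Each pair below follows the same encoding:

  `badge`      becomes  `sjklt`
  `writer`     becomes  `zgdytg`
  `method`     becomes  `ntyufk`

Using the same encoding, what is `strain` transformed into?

Treating letters as 0–25, the rule is x ↦ 9x + 9 (mod 26).
Applying it to strain: s(18)→9·18+9≡15=p; t(19)→9·19+9≡24=y; r(17)→9·17+9≡6=g; a(0)→9·0+9≡9=j; i(8)→9·8+9≡3=d; n(13)→9·13+9≡22=w (all mod 26).

pygjdw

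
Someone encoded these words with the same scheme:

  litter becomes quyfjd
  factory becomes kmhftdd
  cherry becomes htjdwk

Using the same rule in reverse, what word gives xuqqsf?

silent

Shifts by position in litter: pos 0: l→q (+5), pos 1: i→u (+12), pos 2: t→y (+5), pos 3: t→f (+12) — repeating every 2. It's a Vigenère-style cipher with numeric key [5,12]: position i shifts by key[i mod 2].
Decoding xuqqsf: x−5=s, u−12=i, q−5=l, q−12=e, s−5=n, f−12=t.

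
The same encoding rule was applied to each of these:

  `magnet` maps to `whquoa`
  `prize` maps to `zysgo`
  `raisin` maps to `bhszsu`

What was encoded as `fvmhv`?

Shifts by position in magnet: pos 0: m→w (+10), pos 1: a→h (+7), pos 2: g→q (+10), pos 3: n→u (+7) — repeating every 2. A repeating key of period 2 is used — shifts +10, +7 over and over.
Reversing it on fvmhv: f−10=v, v−7=o, m−10=c, h−7=a, v−10=l.

vocal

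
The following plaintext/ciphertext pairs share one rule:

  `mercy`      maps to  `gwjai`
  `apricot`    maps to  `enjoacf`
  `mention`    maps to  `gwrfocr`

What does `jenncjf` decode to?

m(12)→g(6) and e(4)→w(22) fit y≡11x+4 (mod 26); the inverse of 11 mod 26 is 19. Each letter's alphabet position (a=0..z=25) is mapped through 11·x+4 mod 26 — an affine cipher.
Undoing it on jenncjf: j(9)→19·(9−4)≡17=r; e(4)→19·(4−4)≡0=a; n(13)→19·(13−4)≡15=p; n(13)→19·(13−4)≡15=p; c(2)→19·(2−4)≡14=o; j(9)→19·(9−4)≡17=r; f(5)→19·(5−4)≡19=t (all mod 26).

rapport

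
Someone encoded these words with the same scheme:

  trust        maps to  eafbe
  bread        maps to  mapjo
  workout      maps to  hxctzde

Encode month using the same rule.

Shifts by position in trust: pos 0: t→e (+11), pos 1: r→a (+9), pos 2: u→f (+11), pos 3: s→b (+9) — repeating every 2. It's a Vigenère-style cipher with numeric key [11,9]: position i shifts by key[i mod 2].
For month: m+11=x, o+9=x, n+11=y, t+9=c, h+11=s.

xxycs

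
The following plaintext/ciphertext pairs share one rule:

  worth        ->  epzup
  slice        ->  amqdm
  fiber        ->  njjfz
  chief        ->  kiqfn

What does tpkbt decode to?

local

Shifts by position in worth: pos 0: w→e (+8), pos 1: o→p (+1), pos 2: r→z (+8), pos 3: t→u (+1) — repeating every 2. It's a Vigenère-style cipher with numeric key [8,1]: position i shifts by key[i mod 2].
Decoding tpkbt: t−8=l, p−1=o, k−8=c, b−1=a, t−8=l.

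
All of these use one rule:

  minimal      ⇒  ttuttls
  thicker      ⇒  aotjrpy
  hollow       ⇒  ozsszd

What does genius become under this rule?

The shift depends on letter class: consonant m→t is +7, but vowel i→t is +11. Vowels shift forward by 11 and consonants shift forward by 7.
On genius: g(cons)+7=n, e(vowel)+11=p, n(cons)+7=u, i(vowel)+11=t, u(vowel)+11=f, s(cons)+7=z.

nputfz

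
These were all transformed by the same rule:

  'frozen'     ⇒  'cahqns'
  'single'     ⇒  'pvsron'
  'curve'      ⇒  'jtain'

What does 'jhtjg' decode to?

couch

f(5)→c(2) and r(17)→a(0) fit y≡15x+5 (mod 26); the inverse of 15 mod 26 is 7. Each letter's alphabet position (a=0..z=25) is mapped through 15·x+5 mod 26 — an affine cipher.
Undoing it on jhtjg: j(9)→7·(9−5)≡2=c; h(7)→7·(7−5)≡14=o; t(19)→7·(19−5)≡20=u; j(9)→7·(9−5)≡2=c; g(6)→7·(6−5)≡7=h (all mod 26).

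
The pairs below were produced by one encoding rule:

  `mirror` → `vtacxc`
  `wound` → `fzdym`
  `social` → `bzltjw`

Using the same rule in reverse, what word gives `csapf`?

threw

A repeating key of period 2 is used — shifts +9, +11 over and over.
Decoding csapf: c−9=t, s−11=h, a−9=r, p−11=e, f−9=w.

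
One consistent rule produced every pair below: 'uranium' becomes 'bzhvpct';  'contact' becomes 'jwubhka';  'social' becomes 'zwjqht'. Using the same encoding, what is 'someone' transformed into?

Shifts by position in uranium: pos 0: u→b (+7), pos 1: r→z (+8), pos 2: a→h (+7), pos 3: n→v (+8) — repeating every 2. The shifts repeat in a cycle of length 2: positions 0,1,… shift by +7, +8, then the pattern repeats.
On someone: s+7=z, o+8=w, m+7=t, e+8=m, o+7=v, n+8=v, e+7=l.

zwtmvvl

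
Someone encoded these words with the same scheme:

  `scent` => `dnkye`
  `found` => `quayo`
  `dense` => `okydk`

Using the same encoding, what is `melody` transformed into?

The shift depends on letter class: consonant s→d is +11, but vowel e→k is +6. Vowels shift forward by 6 and consonants shift forward by 11.
For melody: m(cons)+11=x, e(vowel)+6=k, l(cons)+11=w, o(vowel)+6=u, d(cons)+11=o, y(cons)+11=j.

xkwuoj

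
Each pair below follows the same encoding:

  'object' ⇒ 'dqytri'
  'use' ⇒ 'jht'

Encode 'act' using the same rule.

Compare letters: o→d is +15, b→q is +15, j→y is +15 — a constant shift. It's a constant shift of +15 (ROT15).
Applying it to act: a+15=p, c+15=r, t+15=i.

pri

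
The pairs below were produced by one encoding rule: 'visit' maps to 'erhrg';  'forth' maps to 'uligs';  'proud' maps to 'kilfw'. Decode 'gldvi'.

tower

Each letter is replaced by its mirror in the alphabet: a↔z, b↔y, c↔x, and so on (the Atbash cipher).
Reversing it on gldvi: g↔t, l↔o, d↔w, v↔e, i↔r.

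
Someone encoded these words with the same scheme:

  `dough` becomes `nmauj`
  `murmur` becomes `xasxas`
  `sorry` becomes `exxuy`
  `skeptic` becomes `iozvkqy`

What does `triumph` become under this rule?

Two steps: reverse the string, then apply a Caesar shift of +6.
For triumph: reverse → hpmuirt; then shift: h+6=n, p+6=v, m+6=s, u+6=a, i+6=o, r+6=x, t+6=z.

nvsaoxz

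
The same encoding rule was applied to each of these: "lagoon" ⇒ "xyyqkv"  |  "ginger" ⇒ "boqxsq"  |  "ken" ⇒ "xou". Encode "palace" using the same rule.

omkvkz

The output letters match the input read backwards, each shifted +10: lagoon reversed is noogal. Read the word backwards and shift each letter +10.
Applying it to palace: reverse → ecalap; then shift: e+10=o, c+10=m, a+10=k, l+10=v, a+10=k, p+10=z.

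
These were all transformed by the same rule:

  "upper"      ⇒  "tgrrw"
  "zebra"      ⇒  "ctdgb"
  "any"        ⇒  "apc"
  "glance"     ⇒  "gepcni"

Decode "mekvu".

The output letters match the input read backwards, each shifted +2: upper reversed is reppu. The word is reversed, then every letter is shifted forward by 2.
Decoding mekvu: shift back: m−2=k, e−2=c, k−2=i, v−2=t, u−2=s → kcits; then reverse → stick.

stick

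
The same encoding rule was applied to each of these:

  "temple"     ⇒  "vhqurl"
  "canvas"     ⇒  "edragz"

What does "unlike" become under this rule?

wqpnql

In temple: t→v is +2, e→h is +3, m→q is +4, p→u is +5 — the shift increases by 1 each position. Each letter shifts forward by (position + 2), i.e. 2, 3, 4, … — the shift grows by one for each successive letter.
On unlike: u+2=w, n+3=q, l+4=p, i+5=n, k+6=q, e+7=l.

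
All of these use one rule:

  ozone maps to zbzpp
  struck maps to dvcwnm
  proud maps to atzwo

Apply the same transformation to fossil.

Shifts by position in ozone: pos 0: o→z (+11), pos 1: z→b (+2), pos 2: o→z (+11), pos 3: n→p (+2) — repeating every 2. The shifts repeat in a cycle of length 2: positions 0,1,… shift by +11, +2, then the pattern repeats.
For fossil: f+11=q, o+2=q, s+11=d, s+2=u, i+11=t, l+2=n.

qqdutn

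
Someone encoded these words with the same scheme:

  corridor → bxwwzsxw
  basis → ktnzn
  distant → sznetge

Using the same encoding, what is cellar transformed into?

c(2)→b(1) and o(14)→x(23) fit y≡17x+19 (mod 26); the inverse of 17 mod 26 is 23. This is an affine cipher: with a=0,…,z=25, each position x becomes (17x+19) mod 26.
For cellar: c(2)→17·2+19≡1=b; e(4)→17·4+19≡9=j; l(11)→17·11+19≡24=y; l(11)→17·11+19≡24=y; a(0)→17·0+19≡19=t; r(17)→17·17+19≡22=w (all mod 26).

bjyytw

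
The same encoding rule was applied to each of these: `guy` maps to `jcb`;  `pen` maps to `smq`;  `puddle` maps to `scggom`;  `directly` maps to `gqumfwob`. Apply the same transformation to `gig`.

The shift depends on letter class: consonant g→j is +3, but vowel u→c is +8. The rule splits by letter class: vowels +8, consonants +3.
On gig: g(cons)+3=j, i(vowel)+8=q, g(cons)+3=j.

jqj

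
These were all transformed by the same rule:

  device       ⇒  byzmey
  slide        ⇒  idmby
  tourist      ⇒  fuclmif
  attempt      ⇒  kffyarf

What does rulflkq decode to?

This is an affine cipher: with a=0,…,z=25, each position x becomes (23x+10) mod 26.
Undoing it on rulflkq: r(17)→17·(17−10)≡15=p; u(20)→17·(20−10)≡14=o; l(11)→17·(11−10)≡17=r; f(5)→17·(5−10)≡19=t; l(11)→17·(11−10)≡17=r; k(10)→17·(10−10)≡0=a; q(16)→17·(16−10)≡24=y (all mod 26).

portray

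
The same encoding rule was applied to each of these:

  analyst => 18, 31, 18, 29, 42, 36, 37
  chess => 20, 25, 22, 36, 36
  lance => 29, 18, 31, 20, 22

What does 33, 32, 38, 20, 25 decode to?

pouch

a is letter #1 and maps to 18: an offset of 17. Each letter is replaced by its alphabet position (a=1..z=26) + 17.
Reversing it on 33, 32, 38, 20, 25: 33→(33−17)÷1=16=p, 32→(32−17)÷1=15=o, 38→(38−17)÷1=21=u, 20→(20−17)÷1=3=c, 25→(25−17)÷1=8=h.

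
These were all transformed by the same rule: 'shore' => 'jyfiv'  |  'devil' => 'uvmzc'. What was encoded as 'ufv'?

Compare letters: s→j is +17, h→y is +17, o→f is +17 — a constant shift. It's a constant shift of +17 (ROT17).
Undoing it on ufv: u−17=d, f−17=o, v−17=e.

doe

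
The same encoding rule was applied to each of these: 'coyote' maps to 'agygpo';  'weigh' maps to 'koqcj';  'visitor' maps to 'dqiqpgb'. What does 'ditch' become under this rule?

hqpaj

c(2)→a(0) and o(14)→g(6) fit y≡7x+12 (mod 26); the inverse of 7 mod 26 is 15. Treating letters as 0–25, the rule is x ↦ 7x + 12 (mod 26).
Applying it to ditch: d(3)→7·3+12≡7=h; i(8)→7·8+12≡16=q; t(19)→7·19+12≡15=p; c(2)→7·2+12≡0=a; h(7)→7·7+12≡9=j (all mod 26).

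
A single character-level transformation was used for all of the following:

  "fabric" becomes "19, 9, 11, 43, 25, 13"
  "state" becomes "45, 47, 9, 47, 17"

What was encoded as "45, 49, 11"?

sub

f(#6)→19 and a(#1)→9: differences scale by 2, so n = 2·pos + 7. The formula is n = 2×(alphabet index, a=1) + 7.
Decoding 45, 49, 11: 45→(45−7)÷2=19=s, 49→(49−7)÷2=21=u, 11→(11−7)÷2=2=b.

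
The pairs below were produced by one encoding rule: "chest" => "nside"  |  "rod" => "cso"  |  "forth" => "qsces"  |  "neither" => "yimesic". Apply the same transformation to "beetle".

miiewi

The shift depends on letter class: consonant c→n is +11, but vowel e→i is +4. Vowels shift forward by 4 and consonants shift forward by 11.
On beetle: b(cons)+11=m, e(vowel)+4=i, e(vowel)+4=i, t(cons)+11=e, l(cons)+11=w, e(vowel)+4=i.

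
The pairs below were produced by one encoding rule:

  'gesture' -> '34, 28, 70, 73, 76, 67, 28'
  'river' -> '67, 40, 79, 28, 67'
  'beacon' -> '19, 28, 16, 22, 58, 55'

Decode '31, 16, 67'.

far

g(#7)→34 and e(#5)→28: differences scale by 3, so n = 3·pos + 13. The formula is n = 3×(alphabet index, a=1) + 13.
Undoing it on 31, 16, 67: 31→(31−13)÷3=6=f, 16→(16−13)÷3=1=a, 67→(67−13)÷3=18=r.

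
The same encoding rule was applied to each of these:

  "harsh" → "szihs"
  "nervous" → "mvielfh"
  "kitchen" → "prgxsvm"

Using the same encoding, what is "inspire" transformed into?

rmhkriv

Letters are reflected about the middle of the alphabet (position → 25−position): Atbash.
On inspire: i↔r, n↔m, s↔h, p↔k, i↔r, r↔i, e↔v.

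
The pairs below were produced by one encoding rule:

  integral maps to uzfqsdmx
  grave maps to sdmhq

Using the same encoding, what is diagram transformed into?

pumsdmy

Compare letters: i→u is +12, n→z is +12, t→f is +12 — a constant shift. Every letter moves 12 places later in the alphabet, wrapping around z→a.
Applying it to diagram: d+12=p, i+12=u, a+12=m, g+12=s, r+12=d, a+12=m, m+12=y.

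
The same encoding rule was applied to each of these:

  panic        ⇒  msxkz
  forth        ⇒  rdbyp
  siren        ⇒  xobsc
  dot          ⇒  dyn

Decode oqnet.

The word is reversed, then every letter is shifted forward by 10.
Undoing it on oqnet: shift back: o−10=e, q−10=g, n−10=d, e−10=u, t−10=j → egduj; then reverse → judge.

judge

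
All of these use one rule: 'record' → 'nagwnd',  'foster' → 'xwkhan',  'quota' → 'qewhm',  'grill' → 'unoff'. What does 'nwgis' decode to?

This is an affine cipher: with a=0,…,z=25, each position x becomes (23x+12) mod 26.
Reversing it on nwgis: n(13)→17·(13−12)≡17=r; w(22)→17·(22−12)≡14=o; g(6)→17·(6−12)≡2=c; i(8)→17·(8−12)≡10=k; s(18)→17·(18−12)≡24=y (all mod 26).

rocky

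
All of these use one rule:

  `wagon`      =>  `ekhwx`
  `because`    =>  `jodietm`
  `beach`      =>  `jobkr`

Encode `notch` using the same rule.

Shifts by position in wagon: pos 0: w→e (+8), pos 1: a→k (+10), pos 2: g→h (+1), pos 3: o→w (+8), pos 4: n→x (+10) — repeating every 3. A repeating key of period 3 is used — shifts +8, +10, +1 over and over.
For notch: n+8=v, o+10=y, t+1=u, c+8=k, h+10=r.

vyukr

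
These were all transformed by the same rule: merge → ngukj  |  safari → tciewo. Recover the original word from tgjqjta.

segment

In merge: m→n is +1, e→g is +2, r→u is +3, g→k is +4 — the shift increases by 1 each position. Each letter shifts forward by (position + 1), i.e. 1, 2, 3, … — the shift grows by one for each successive letter.
Decoding tgjqjta: t−1=s, g−2=e, j−3=g, q−4=m, j−5=e, t−6=n, a−7=t.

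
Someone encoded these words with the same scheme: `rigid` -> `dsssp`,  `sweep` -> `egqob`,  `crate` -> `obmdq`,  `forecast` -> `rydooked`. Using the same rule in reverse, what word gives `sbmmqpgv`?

Shifts by position in rigid: pos 0: r→d (+12), pos 1: i→s (+10), pos 2: g→s (+12), pos 3: i→s (+10) — repeating every 2. A repeating key of period 2 is used — shifts +12, +10 over and over.
Reversing it on sbmmqpgv: s−12=g, b−10=r, m−12=a, m−10=c, q−12=e, p−10=f, g−12=u, v−10=l.

graceful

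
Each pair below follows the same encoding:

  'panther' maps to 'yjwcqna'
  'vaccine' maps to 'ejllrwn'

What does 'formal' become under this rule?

oxavju

Compare letters: p→y is +9, a→j is +9, n→w is +9 — a constant shift. It's a constant shift of +9 (ROT9).
Applying it to formal: f+9=o, o+9=x, r+9=a, m+9=v, a+9=j, l+9=u.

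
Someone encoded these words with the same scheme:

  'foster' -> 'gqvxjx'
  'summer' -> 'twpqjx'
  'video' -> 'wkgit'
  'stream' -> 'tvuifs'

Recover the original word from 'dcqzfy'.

canvas

In foster: f→g is +1, o→q is +2, s→v is +3, t→x is +4 — the shift increases by 1 each position. Letter i (0-indexed) is shifted by i+1, so successive shifts are 1, 2, 3, ….
Reversing it on dcqzfy: d−1=c, c−2=a, q−3=n, z−4=v, f−5=a, y−6=s.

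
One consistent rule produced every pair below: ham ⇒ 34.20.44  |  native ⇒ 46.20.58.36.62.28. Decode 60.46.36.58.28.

h(#8)→34 and a(#1)→20: differences scale by 2, so n = 2·pos + 18. With a=1..z=26, the number is 2·pos + 18.
Reversing it on 60.46.36.58.28: 60→(60−18)÷2=21=u, 46→(46−18)÷2=14=n, 36→(36−18)÷2=9=i, 58→(58−18)÷2=20=t, 28→(28−18)÷2=5=e.

unite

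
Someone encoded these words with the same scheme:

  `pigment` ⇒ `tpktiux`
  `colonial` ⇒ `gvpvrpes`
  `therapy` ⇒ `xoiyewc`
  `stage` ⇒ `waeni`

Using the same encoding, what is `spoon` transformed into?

wwsvr

The shifts repeat in a cycle of length 2: positions 0,1,… shift by +4, +7, then the pattern repeats.
On spoon: s+4=w, p+7=w, o+4=s, o+7=v, n+4=r.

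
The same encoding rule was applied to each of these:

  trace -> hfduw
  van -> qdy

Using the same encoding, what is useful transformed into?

The output letters match the input read backwards, each shifted +3: trace reversed is ecart. Read the word backwards and shift each letter +3.
For useful: reverse → lufesu; then shift: l+3=o, u+3=x, f+3=i, e+3=h, s+3=v, u+3=x.

oxihvx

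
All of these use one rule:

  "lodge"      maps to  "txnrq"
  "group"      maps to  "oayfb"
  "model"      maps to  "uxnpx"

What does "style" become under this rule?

aciwq

In lodge: l→t is +8, o→x is +9, d→n is +10, g→r is +11 — the shift increases by 1 each position. Letter i (0-indexed) is shifted by i+8, so successive shifts are 8, 9, 10, ….
For style: s+8=a, t+9=c, y+10=i, l+11=w, e+12=q.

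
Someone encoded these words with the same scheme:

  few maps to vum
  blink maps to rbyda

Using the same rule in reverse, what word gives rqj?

bat

Compare letters: f→v is +16, e→u is +16, w→m is +16 — a constant shift. It's a constant shift of +16 (ROT16).
Decoding rqj: r−16=b, q−16=a, j−16=t.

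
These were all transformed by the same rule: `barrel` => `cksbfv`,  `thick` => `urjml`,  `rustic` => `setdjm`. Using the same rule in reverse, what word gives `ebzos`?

dryer

A repeating key of period 2 is used — shifts +1, +10 over and over.
Decoding ebzos: e−1=d, b−10=r, z−1=y, o−10=e, s−1=r.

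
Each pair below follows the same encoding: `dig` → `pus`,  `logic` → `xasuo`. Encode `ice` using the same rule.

uoq

This is a Caesar cipher with shift 12.
On ice: i+12=u, c+12=o, e+12=q.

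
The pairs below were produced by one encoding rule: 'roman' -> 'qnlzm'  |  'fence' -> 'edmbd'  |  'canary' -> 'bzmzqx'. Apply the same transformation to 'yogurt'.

Each letter is shifted forward by 25 in the alphabet (a Caesar shift of +25).
For yogurt: y+25=x, o+25=n, g+25=f, u+25=t, r+25=q, t+25=s.

xnftqs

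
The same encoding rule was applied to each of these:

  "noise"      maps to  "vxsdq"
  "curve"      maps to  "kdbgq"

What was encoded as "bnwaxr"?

temple

The shift increases by 1 at each position, starting from +8: 8, 9, 10, ….
Undoing it on bnwaxr: b−8=t, n−9=e, w−10=m, a−11=p, x−12=l, r−13=e.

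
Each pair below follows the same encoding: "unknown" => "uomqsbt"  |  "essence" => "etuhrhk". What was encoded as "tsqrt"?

In unknown: u→u is +0, n→o is +1, k→m is +2, n→q is +3 — the shift increases by 1 each position. Letter i (0-indexed) is shifted by i+0, so successive shifts are 0, 1, 2, ….
Undoing it on tsqrt: t−0=t, s−1=r, q−2=o, r−3=o, t−4=p.

troop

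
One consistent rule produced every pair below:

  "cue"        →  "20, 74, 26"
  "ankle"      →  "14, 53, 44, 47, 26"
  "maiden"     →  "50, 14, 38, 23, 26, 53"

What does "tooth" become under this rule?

With a=1..z=26, the number is 3·pos + 11.
Applying it to tooth: t=20→71, o=15→56, o=15→56, t=20→71, h=8→35.

71, 56, 56, 71, 35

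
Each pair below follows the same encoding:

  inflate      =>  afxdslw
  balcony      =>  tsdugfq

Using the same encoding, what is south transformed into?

kgmlz

Compare letters: i→a is +18, n→f is +18, f→x is +18 — a constant shift. It's a constant shift of +18 (ROT18).
On south: s+18=k, o+18=g, u+18=m, t+18=l, h+18=z.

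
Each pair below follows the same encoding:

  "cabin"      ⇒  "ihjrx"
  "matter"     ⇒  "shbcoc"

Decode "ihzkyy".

carbon

In cabin: c→i is +6, a→h is +7, b→j is +8, i→r is +9 — the shift increases by 1 each position. Each letter shifts forward by (position + 6), i.e. 6, 7, 8, … — the shift grows by one for each successive letter.
Undoing it on ihzkyy: i−6=c, h−7=a, z−8=r, k−9=b, y−10=o, y−11=n.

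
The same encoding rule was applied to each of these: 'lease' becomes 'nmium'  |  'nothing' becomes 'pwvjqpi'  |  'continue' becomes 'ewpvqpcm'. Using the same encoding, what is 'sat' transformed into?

uiv

Two shifts are in play — +8 for a/e/i/o/u, +2 for every other letter.
Applying it to sat: s(cons)+2=u, a(vowel)+8=i, t(cons)+2=v.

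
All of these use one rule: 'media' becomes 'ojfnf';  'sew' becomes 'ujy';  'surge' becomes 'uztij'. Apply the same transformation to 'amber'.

fodjt

The shift depends on letter class: consonant m→o is +2, but vowel e→j is +5. Two shifts are in play — +5 for a/e/i/o/u, +2 for every other letter.
On amber: a(vowel)+5=f, m(cons)+2=o, b(cons)+2=d, e(vowel)+5=j, r(cons)+2=t.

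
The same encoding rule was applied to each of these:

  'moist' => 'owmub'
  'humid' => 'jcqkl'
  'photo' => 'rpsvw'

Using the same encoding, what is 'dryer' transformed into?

fzcgz

Shifts by position in moist: pos 0: m→o (+2), pos 1: o→w (+8), pos 2: i→m (+4), pos 3: s→u (+2), pos 4: t→b (+8) — repeating every 3. A repeating key of period 3 is used — shifts +2, +8, +4 over and over.
Applying it to dryer: d+2=f, r+8=z, y+4=c, e+2=g, r+8=z.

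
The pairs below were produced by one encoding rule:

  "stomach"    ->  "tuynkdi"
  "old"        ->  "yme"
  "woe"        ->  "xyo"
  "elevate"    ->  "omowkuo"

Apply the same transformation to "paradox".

qkskeyy

The shift depends on letter class: consonant s→t is +1, but vowel o→y is +10. The rule splits by letter class: vowels +10, consonants +1.
For paradox: p(cons)+1=q, a(vowel)+10=k, r(cons)+1=s, a(vowel)+10=k, d(cons)+1=e, o(vowel)+10=y, x(cons)+1=y.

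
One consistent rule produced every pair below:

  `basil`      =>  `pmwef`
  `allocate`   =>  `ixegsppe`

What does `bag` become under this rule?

The word is reversed, then every letter is shifted forward by 4.
Applying it to bag: reverse → gab; then shift: g+4=k, a+4=e, b+4=f.

kef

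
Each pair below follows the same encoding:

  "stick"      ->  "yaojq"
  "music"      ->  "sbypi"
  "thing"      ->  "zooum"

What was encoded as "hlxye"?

berry

Shifts by position in stick: pos 0: s→y (+6), pos 1: t→a (+7), pos 2: i→o (+6), pos 3: c→j (+7) — repeating every 2. A repeating key of period 2 is used — shifts +6, +7 over and over.
Undoing it on hlxye: h−6=b, l−7=e, x−6=r, y−7=r, e−6=y.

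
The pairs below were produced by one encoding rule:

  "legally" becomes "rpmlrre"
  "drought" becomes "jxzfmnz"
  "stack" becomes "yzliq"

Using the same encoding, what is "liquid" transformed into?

rtwftj

The shift depends on letter class: consonant l→r is +6, but vowel e→p is +11. Two shifts are in play — +11 for a/e/i/o/u, +6 for every other letter.
Applying it to liquid: l(cons)+6=r, i(vowel)+11=t, q(cons)+6=w, u(vowel)+11=f, i(vowel)+11=t, d(cons)+6=j.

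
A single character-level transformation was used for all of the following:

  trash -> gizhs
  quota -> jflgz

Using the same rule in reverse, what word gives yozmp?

blank

Each letter is replaced by its mirror in the alphabet: a↔z, b↔y, c↔x, and so on (the Atbash cipher).
Reversing it on yozmp: y↔b, o↔l, z↔a, m↔n, p↔k.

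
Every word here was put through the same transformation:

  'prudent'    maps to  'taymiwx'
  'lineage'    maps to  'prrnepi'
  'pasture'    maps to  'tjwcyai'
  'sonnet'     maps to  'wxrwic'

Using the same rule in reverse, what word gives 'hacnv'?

dryer

Shifts by position in prudent: pos 0: p→t (+4), pos 1: r→a (+9), pos 2: u→y (+4), pos 3: d→m (+9) — repeating every 2. The shifts repeat in a cycle of length 2: positions 0,1,… shift by +4, +9, then the pattern repeats.
Decoding hacnv: h−4=d, a−9=r, c−4=y, n−9=e, v−4=r.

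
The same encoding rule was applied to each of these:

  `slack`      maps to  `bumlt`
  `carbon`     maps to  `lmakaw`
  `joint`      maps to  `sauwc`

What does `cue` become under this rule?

The shift depends on letter class: consonant s→b is +9, but vowel a→m is +12. The rule splits by letter class: vowels +12, consonants +9.
For cue: c(cons)+9=l, u(vowel)+12=g, e(vowel)+12=q.

lgq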